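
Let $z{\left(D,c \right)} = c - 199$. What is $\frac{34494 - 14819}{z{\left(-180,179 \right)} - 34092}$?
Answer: $- \frac{19675}{34112} \approx -0.57678$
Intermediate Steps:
$z{\left(D,c \right)} = -199 + c$
$\frac{34494 - 14819}{z{\left(-180,179 \right)} - 34092} = \frac{34494 - 14819}{\left(-199 + 179\right) - 34092} = \frac{19675}{-20 - 34092} = \frac{19675}{-34112} = 19675 \left(- \frac{1}{34112}\right) = - \frac{19675}{34112}$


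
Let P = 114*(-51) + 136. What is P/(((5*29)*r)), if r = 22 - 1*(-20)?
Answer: -2839/3045 ≈ -0.93235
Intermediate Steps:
r = 42 (r = 22 + 20 = 42)
P = -5678 (P = -5814 + 136 = -5678)
P/(((5*29)*r)) = -5678/((5*29)*42) = -5678/(145*42) = -5678/6090 = -5678*1/6090 = -2839/3045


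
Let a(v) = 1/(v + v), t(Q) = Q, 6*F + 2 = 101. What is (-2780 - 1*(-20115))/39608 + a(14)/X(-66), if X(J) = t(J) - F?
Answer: 20002121/45747240 ≈ 0.43723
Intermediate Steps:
F = 33/2 (F = -⅓ + (⅙)*101 = -⅓ + 101/6 = 33/2 ≈ 16.500)
X(J) = -33/2 + J (X(J) = J - 1*33/2 = J - 33/2 = -33/2 + J)
a(v) = 1/(2*v)
(-2780 - 1*(-20115))/39608 + a(14)/X(-66) = (-2780 - 1*(-20115))/39608 + ((½)/14)/(-33/2 - 66) = (-2780 + 20115)*(1/39608) + ((½)*(1/14))/(-165/2) = 17335*(1/39608) + (1/28)*(-2/165) = 17335/39608 - 1/2310 = 20002121/45747240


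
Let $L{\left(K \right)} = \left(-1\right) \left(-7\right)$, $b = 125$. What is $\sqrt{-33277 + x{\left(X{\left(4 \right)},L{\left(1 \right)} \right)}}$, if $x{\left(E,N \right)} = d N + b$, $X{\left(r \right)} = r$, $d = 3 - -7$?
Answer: $i \sqrt{33082} \approx 181.88 i$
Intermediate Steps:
$d = 10$ ($d = 3 + 7 = 10$)
$L{\left(K \right)} = 7$
$x{\left(E,N \right)} = 125 + 10 N$ ($x{\left(E,N \right)} = 10 N + 125 = 125 + 10 N$)
$\sqrt{-33277 + x{\left(X{\left(4 \right)},L{\left(1 \right)} \right)}} = \sqrt{-33277 + \left(125 + 10 \cdot 7\right)} = \sqrt{-33277 + \left(125 + 70\right)} = \sqrt{-33277 + 195} = \sqrt{-33082} = i \sqrt{33082}$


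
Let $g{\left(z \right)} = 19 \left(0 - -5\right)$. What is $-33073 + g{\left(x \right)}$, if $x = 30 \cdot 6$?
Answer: $-32978$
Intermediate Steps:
$x = 180$
$g{\left(z \right)} = 95$ ($g{\left(z \right)} = 19 \left(0 + 5\right) = 19 \cdot 5 = 95$)
$-33073 + g{\left(x \right)} = -33073 + 95 = -32978$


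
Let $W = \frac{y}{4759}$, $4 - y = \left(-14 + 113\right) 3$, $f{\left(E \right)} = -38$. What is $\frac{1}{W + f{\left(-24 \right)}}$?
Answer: $- \frac{4759}{181135} \approx -0.026273$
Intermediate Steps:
$y = -293$ ($y = 4 - \left(-14 + 113\right) 3 = 4 - 99 \cdot 3 = 4 - 297 = -293$)
$W = - \frac{293}{4759} \approx -0.061568$
$\frac{1}{W + f{\left(-24 \right)}} = \frac{1}{- \frac{293}{4759} - 38} = \frac{1}{- \frac{181135}{4759}} = - \frac{4759}{181135}$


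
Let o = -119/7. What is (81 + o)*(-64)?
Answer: -4096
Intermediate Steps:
o = -17 (o = -119*⅐ = -17)
(81 + o)*(-64) = (81 - 17)*(-64) = 64*(-64) = -4096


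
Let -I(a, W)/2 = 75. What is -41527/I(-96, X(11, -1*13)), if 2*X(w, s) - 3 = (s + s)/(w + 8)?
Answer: 41527/150 ≈ 276.85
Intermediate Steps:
X(w, s) = 3/2 + s/(8 + w) (X(w, s) = 3/2 + ((s + s)/(w + 8))/2 = 3/2 + ((2*s)/(8 + w))/2 = 3/2 + (2*s/(8 + w))/2 = 3/2 + s/(8 + w))
I(a, W) = -150 (I(a, W) = -2*75 = -150)
-41527/I(-96, X(11, -1*13)) = -41527/(-150) = -41527*(-1/150) = 41527/150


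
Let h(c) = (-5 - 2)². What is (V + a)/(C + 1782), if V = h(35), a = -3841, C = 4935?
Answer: -1264/2239 ≈ -0.56454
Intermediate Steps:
h(c) = 49 (h(c) = (-7)² = 49)
V = 49
(V + a)/(C + 1782) = (49 - 3841)/(4935 + 1782) = -3792/6717 = -3792*1/6717 = -1264/2239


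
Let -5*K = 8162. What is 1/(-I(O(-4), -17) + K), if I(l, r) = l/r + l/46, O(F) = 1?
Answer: -3910/6382539 ≈ -0.00061261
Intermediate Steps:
I(l, r) = l/46 + l/r (I(l, r) = l/r + l*(1/46) = l/r + l/46 = l/46 + l/r)
K = -8162/5 (K = -⅕*8162 = -8162/5 ≈ -1632.4)
1/(-I(O(-4), -17) + K) = 1/(-((1/46)*1 + 1/(-17)) - 8162/5) = 1/(-(1/46 + 1*(-1/17)) - 8162/5) = 1/(-(1/46 - 1/17) - 8162/5) = 1/(-1*(-29/782) - 8162/5) = 1/(29/782 - 8162/5) = 1/(-6382539/3910) = -3910/6382539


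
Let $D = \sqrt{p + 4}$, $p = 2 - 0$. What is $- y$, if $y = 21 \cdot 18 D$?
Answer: $- 378 \sqrt{6} \approx -925.91$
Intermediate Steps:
$p = 2$ ($p = 2 + 0 = 2$)
$D = \sqrt{6}$ ($D = \sqrt{2 + 4} = \sqrt{6} \approx 2.4495$)
$y = 378 \sqrt{6}$ ($y = 21 \cdot 18 \sqrt{6} = 378 \sqrt{6} \approx 925.91$)
$- y = - 378 \sqrt{6}$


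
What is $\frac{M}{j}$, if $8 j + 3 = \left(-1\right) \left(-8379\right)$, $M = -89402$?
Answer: $- \frac{89402}{1047} \approx -85.389$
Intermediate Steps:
$j = 1047$ ($j = - \frac{3}{8} + \frac{\left(-1\right) \left(-8379\right)}{8} = - \frac{3}{8} + \frac{1}{8} \cdot 8379 = - \frac{3}{8} + \frac{8379}{8} = 1047$)
$\frac{M}{j} = - \frac{89402}{1047}$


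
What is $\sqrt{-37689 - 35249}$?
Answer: $i \sqrt{72938} \approx 270.07 i$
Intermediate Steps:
$\sqrt{-37689 - 35249} = \sqrt{-72938} = i \sqrt{72938}$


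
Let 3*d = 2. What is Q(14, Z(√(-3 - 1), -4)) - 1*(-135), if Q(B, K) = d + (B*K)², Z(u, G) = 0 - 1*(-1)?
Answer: 995/3 ≈ 331.67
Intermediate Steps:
d = ⅔ (d = (⅓)*2 = ⅔ ≈ 0.66667)
Z(u, G) = 1 (Z(u, G) = 0 + 1 = 1)
Q(B, K) = ⅔ + B²*K² (Q(B, K) = ⅔ + (B*K)² = ⅔ + B²*K²)
Q(14, Z(√(-3 - 1), -4)) - 1*(-135) = (⅔ + 14²*1²) - 1*(-135) = (⅔ + 196*1) + 135 = (⅔ + 196) + 135 = 590/3 + 135 = 995/3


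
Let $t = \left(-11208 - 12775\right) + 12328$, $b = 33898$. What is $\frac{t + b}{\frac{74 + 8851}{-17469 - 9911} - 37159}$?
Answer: $- \frac{121802668}{203484469} \approx -0.59858$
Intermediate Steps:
$t = -11655$ ($t = -23983 + 12328 = -11655$)
$\frac{t + b}{\frac{74 + 8851}{-17469 - 9911} - 37159} = \frac{-11655 + 33898}{\frac{74 + 8851}{-17469 - 9911} - 37159} = \frac{22243}{\frac{8925}{-27380} - 37159} = \frac{22243}{8925 \left(- \frac{1}{27380}\right) - 37159} = \frac{22243}{- \frac{1785}{5476} - 37159} = \frac{22243}{- \frac{203484469}{5476}} = 22243 \left(- \frac{5476}{203484469}\right) = - \frac{121802668}{203484469}$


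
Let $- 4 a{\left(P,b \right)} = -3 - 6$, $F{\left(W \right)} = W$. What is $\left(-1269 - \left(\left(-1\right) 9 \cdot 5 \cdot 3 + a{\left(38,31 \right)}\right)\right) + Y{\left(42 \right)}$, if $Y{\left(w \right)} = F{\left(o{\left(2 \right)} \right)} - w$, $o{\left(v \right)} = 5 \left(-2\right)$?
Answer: $- \frac{4753}{4} \approx -1188.3$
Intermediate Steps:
$o{\left(v \right)} = -10$
$a{\left(P,b \right)} = \frac{9}{4}$ ($a{\left(P,b \right)} = - \frac{-3 - 6}{4} = \left(- \frac{1}{4}\right) \left(-9\right) = \frac{9}{4}$)
$Y{\left(w \right)} = -10 - w$
$\left(-1269 - \left(\left(-1\right) 9 \cdot 5 \cdot 3 + a{\left(38,31 \right)}\right)\right) + Y{\left(42 \right)} = \left(-1269 - \left(\frac{9}{4} - 9 \cdot 5 \cdot 3\right)\right) - 52 = \left(-1269 + \left(45 \cdot 3 - \frac{9}{4}\right)\right) - 52 = \left(-1269 + \left(135 - \frac{9}{4}\right)\right) - 52 = \left(-1269 + \frac{531}{4}\right) - 52 = - \frac{4545}{4} - 52 = - \frac{4753}{4}$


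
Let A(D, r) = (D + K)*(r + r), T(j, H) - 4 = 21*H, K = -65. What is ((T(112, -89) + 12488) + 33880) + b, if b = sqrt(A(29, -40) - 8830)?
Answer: 44503 + 5*I*sqrt(238) ≈ 44503.0 + 77.136*I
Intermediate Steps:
T(j, H) = 4 + 21*H
A(D, r) = 2*r*(-65 + D) (A(D, r) = (D - 65)*(r + r) = (-65 + D)*(2*r) = 2*r*(-65 + D))
b = 5*I*sqrt(238) (b = sqrt(2*(-40)*(-65 + 29) - 8830) = sqrt(2*(-40)*(-36) - 8830) = sqrt(2880 - 8830) = sqrt(-5950) = 5*I*sqrt(238) ≈ 77.136*I)
((T(112, -89) + 12488) + 33880) + b = (((4 + 21*(-89)) + 12488) + 33880) + 5*I*sqrt(238) = (((4 - 1869) + 12488) + 33880) + 5*I*sqrt(238) = ((-1865 + 12488) + 33880) + 5*I*sqrt(238) = (10623 + 33880) + 5*I*sqrt(238) = 44503 + 5*I*sqrt(238)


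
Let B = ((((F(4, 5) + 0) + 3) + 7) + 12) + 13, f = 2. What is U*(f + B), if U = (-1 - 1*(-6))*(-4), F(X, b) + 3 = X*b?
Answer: -1080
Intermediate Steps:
F(X, b) = -3 + X*b
B = 52 (B = (((((-3 + 4*5) + 0) + 3) + 7) + 12) + 13 = (((((-3 + 20) + 0) + 3) + 7) + 12) + 13 = ((((17 + 0) + 3) + 7) + 12) + 13 = (((17 + 3) + 7) + 12) + 13 = ((20 + 7) + 12) + 13 = (27 + 12) + 13 = 39 + 13 = 52)
U = -20 (U = (-1 + 6)*(-4) = 5*(-4) = -20)
U*(f + B) = -20*(2 + 52) = -20*54 = -1080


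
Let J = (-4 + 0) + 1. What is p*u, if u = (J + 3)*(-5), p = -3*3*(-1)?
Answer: 0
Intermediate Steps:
J = -3 (J = -4 + 1 = -3)
p = 9 (p = -9*(-1) = 9)
u = 0 (u = (-3 + 3)*(-5) = 0*(-5) = 0)
p*u = 9*0 = 0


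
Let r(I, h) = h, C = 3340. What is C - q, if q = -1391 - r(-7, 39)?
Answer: 4770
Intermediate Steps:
q = -1430 (q = -1391 - 1*39 = -1391 - 39 = -1430)
C - q = 3340 - 1*(-1430) = 3340 + 1430 = 4770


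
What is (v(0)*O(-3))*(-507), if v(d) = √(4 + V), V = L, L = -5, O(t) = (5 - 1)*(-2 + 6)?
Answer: -8112*I ≈ -8112.0*I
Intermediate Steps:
O(t) = 16 (O(t) = 4*4 = 16)
V = -5
v(d) = I (v(d) = √(4 - 5) = √(-1) = I)
(v(0)*O(-3))*(-507) = (I*16)*(-507) = (16*I)*(-507) = -8112*I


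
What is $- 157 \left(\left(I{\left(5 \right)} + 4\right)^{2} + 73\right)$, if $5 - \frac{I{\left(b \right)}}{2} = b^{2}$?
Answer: $-214933$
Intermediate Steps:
$I{\left(b \right)} = 10 - 2 b^{2}$
$- 157 \left(\left(I{\left(5 \right)} + 4\right)^{2} + 73\right) = - 157 \left(\left(\left(10 - 2 \cdot 5^{2}\right) + 4\right)^{2} + 73\right) = - 157 \left(\left(\left(10 - 50\right) + 4\right)^{2} + 73\right) = - 157 \left(\left(-40 + 4\right)^{2} + 73\right) = - 157 \left(\left(-36\right)^{2} + 73\right) = - 157 \left(1296 + 73\right) = \left(-157\right) 1369 = -214933$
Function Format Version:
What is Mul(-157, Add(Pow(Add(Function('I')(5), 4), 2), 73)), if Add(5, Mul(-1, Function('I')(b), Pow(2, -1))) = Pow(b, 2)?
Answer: -214933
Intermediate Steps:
Function('I')(b) = Add(10, Mul(-2, Pow(b, 2)))
Mul(-157, Add(Pow(Add(Function('I')(5), 4), 2), 73)) = Mul(-157, Add(Pow(Add(Add(10, Mul(-2, Pow(5, 2))), 4), 2), 73)) = Mul(-157, Add(Pow(Add(Add(10, Mul(-2, 25)), 4), 2), 73)) = Mul(-157, Add(Pow(Add(Add(10, -50), 4), 2), 73)) = Mul(-157, Add(Pow(Add(-40, 4), 2), 73)) = Mul(-157, Add(Pow(-36, 2), 73)) = Mul(-157, Add(1296, 73)) = Mul(-157, 1369) = -214933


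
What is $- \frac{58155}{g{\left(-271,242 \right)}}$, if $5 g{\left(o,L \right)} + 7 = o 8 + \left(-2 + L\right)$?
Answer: $\frac{19385}{129} \approx 150.27$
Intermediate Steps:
$g{\left(o,L \right)} = - \frac{9}{5} + \frac{L}{5} + \frac{8 o}{5}$ ($g{\left(o,L \right)} = - \frac{7}{5} + \frac{o 8 + \left(-2 + L\right)}{5} = - \frac{7}{5} + \frac{8 o + \left(-2 + L\right)}{5} = - \frac{7}{5} + \frac{-2 + L + 8 o}{5} = - \frac{7}{5} + \left(- \frac{2}{5} + \frac{L}{5} + \frac{8 o}{5}\right) = - \frac{9}{5} + \frac{L}{5} + \frac{8 o}{5}$)
$- \frac{58155}{g{\left(-271,242 \right)}} = - \frac{58155}{- \frac{9}{5} + \frac{1}{5} \cdot 242 + \frac{8}{5} \left(-271\right)} = - \frac{58155}{- \frac{9}{5} + \frac{242}{5} - \frac{2168}{5}} = - \frac{58155}{-387} = \left(-58155\right) \left(- \frac{1}{387}\right) = \frac{19385}{129}$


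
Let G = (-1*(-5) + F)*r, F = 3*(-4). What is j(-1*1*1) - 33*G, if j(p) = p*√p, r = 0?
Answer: -I ≈ -1.0*I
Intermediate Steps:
F = -12
G = 0 (G = (-1*(-5) - 12)*0 = (5 - 12)*0 = -7*0 = 0)
j(p) = p^(3/2)
j(-1*1*1) - 33*G = (-1*1*1)^(3/2) - 33*0 = (-1*1)^(3/2) + 0 = (-1)^(3/2) + 0 = -I + 0 = -I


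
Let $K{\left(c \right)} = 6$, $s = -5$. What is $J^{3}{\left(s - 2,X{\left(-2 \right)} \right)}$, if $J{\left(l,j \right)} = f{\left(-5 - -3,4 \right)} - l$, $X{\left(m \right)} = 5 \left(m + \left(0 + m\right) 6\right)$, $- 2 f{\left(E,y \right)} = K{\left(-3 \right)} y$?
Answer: $-125$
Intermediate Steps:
$f{\left(E,y \right)} = - 3 y$ ($f{\left(E,y \right)} = - \frac{6 y}{2} = - 3 y$)
$X{\left(m \right)} = 35 m$ ($X{\left(m \right)} = 5 \left(m + m 6\right) = 5 \left(m + 6 m\right) = 5 \cdot 7 m = 35 m$)
$J{\left(l,j \right)} = -12 - l$ ($J{\left(l,j \right)} = \left(-3\right) 4 - l = -12 - l$)
$J^{3}{\left(s - 2,X{\left(-2 \right)} \right)} = \left(-12 - \left(-5 - 2\right)\right)^{3} = \left(-12 - -7\right)^{3} = \left(-12 + 7\right)^{3} = \left(-5\right)^{3} = -125$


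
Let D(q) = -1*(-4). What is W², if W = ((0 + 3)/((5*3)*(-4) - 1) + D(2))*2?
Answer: 232324/3721 ≈ 62.436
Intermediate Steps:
D(q) = 4
W = 482/61 (W = ((0 + 3)/((5*3)*(-4) - 1) + 4)*2 = (3/(15*(-4) - 1) + 4)*2 = (3/(-60 - 1) + 4)*2 = (3/(-61) + 4)*2 = (3*(-1/61) + 4)*2 = (-3/61 + 4)*2 = (241/61)*2 = 482/61 ≈ 7.9016)
W² = (482/61)² = 232324/3721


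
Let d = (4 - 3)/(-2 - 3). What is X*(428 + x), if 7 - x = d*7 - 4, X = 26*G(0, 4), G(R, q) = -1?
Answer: -57252/5 ≈ -11450.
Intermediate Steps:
d = -⅕ (d = 1/(-5) = 1*(-⅕) = -⅕ ≈ -0.20000)
X = -26 (X = 26*(-1) = -26)
x = 62/5 (x = 7 - (-⅕*7 - 4) = 7 - (-7/5 - 4) = 7 - 1*(-27/5) = 7 + 27/5 = 62/5 ≈ 12.400)
X*(428 + x) = -26*(428 + 62/5) = -26*2202/5 = -57252/5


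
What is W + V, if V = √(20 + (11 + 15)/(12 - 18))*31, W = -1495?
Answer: -1495 + 31*√141/3 ≈ -1372.3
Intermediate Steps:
V = 31*√141/3 (V = √(20 + 26/(-6))*31 = √(20 + 26*(-⅙))*31 = √(20 - 13/3)*31 = √(47/3)*31 = (√141/3)*31 = 31*√141/3 ≈ 122.70)
W + V = -1495 + 31*√141/3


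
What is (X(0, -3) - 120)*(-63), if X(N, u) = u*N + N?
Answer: 7560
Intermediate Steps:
X(N, u) = N + N*u (X(N, u) = N*u + N = N + N*u)
(X(0, -3) - 120)*(-63) = (0*(1 - 3) - 120)*(-63) = (0*(-2) - 120)*(-63) = (0 - 120)*(-63) = -120*(-63) = 7560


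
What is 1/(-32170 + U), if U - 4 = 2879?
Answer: -1/29287 ≈ -3.4145e-5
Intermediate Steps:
U = 2883 (U = 4 + 2879 = 2883)
1/(-32170 + U) = 1/(-32170 + 2883) = 1/(-29287) = -1/29287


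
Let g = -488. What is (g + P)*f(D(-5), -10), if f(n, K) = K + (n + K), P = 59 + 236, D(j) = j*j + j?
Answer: 0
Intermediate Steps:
D(j) = j + j² (D(j) = j² + j = j + j²)
P = 295
f(n, K) = n + 2*K (f(n, K) = K + (K + n) = n + 2*K)
(g + P)*f(D(-5), -10) = (-488 + 295)*(-5*(1 - 5) + 2*(-10)) = -193*(-5*(-4) - 20) = -193*(20 - 20) = -193*0 = 0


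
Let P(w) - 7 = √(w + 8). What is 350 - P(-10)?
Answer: 343 - I*√2 ≈ 343.0 - 1.4142*I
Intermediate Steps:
P(w) = 7 + √(8 + w) (P(w) = 7 + √(w + 8) = 7 + √(8 + w))
350 - P(-10) = 350 - (7 + √(8 - 10)) = 350 - (7 + √(-2)) = 350 - (7 + I*√2) = 350 + (-7 - I*√2) = 343 - I*√2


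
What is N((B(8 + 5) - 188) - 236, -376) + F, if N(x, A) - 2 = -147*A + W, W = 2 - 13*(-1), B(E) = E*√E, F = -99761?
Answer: -44472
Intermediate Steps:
B(E) = E^(3/2)
W = 15 (W = 2 + 13 = 15)
N(x, A) = 17 - 147*A (N(x, A) = 2 + (-147*A + 15) = 2 + (15 - 147*A) = 17 - 147*A)
N((B(8 + 5) - 188) - 236, -376) + F = (17 - 147*(-376)) - 99761 = (17 + 55272) - 99761 = 55289 - 99761 = -44472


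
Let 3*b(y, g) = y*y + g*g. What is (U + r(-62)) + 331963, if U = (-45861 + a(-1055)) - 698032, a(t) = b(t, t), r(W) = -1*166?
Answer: 989762/3 ≈ 3.2992e+5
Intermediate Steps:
b(y, g) = g²/3 + y²/3 (b(y, g) = (y*y + g*g)/3 = (y² + g²)/3 = (g² + y²)/3 = g²/3 + y²/3)
r(W) = -166
a(t) = 2*t²/3 (a(t) = t²/3 + t²/3 = 2*t²/3)
U = -5629/3 (U = (-45861 + (⅔)*(-1055)²) - 698032 = (-45861 + (⅔)*1113025) - 698032 = (-45861 + 2226050/3) - 698032 = 2088467/3 - 698032 = -5629/3 ≈ -1876.3)
(U + r(-62)) + 331963 = (-5629/3 - 166) + 331963 = -6127/3 + 331963 = 989762/3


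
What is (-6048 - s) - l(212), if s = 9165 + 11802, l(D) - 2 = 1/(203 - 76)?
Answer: -3431160/127 ≈ -27017.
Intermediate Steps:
l(D) = 255/127 (l(D) = 2 + 1/(203 - 76) = 2 + 1/127 = 255/127)
s = 20967
(-6048 - s) - l(212) = (-6048 - 1*20967) - 1*255/127 = (-6048 - 20967) - 255/127 = -27015 - 255/127 = -3431160/127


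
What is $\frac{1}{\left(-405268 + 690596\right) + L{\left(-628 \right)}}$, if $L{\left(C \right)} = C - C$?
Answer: $\frac{1}{285328} \approx 3.5047 \cdot 10^{-6}$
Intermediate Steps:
$L{\left(C \right)} = 0$
$\frac{1}{\left(-405268 + 690596\right) + L{\left(-628 \right)}} = \frac{1}{\left(-405268 + 690596\right) + 0} = \frac{1}{285328 + 0} = \frac{1}{285328}$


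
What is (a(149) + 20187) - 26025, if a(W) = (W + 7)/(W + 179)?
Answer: -478677/82 ≈ -5837.5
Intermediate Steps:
a(W) = (7 + W)/(179 + W)
(a(149) + 20187) - 26025 = ((7 + 149)/(179 + 149) + 20187) - 26025 = (156/328 + 20187) - 26025 = ((1/328)*156 + 20187) - 26025 = (39/82 + 20187) - 26025 = 1655373/82 - 26025 = -478677/82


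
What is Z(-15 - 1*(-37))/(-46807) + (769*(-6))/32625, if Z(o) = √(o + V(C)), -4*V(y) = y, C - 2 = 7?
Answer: -1538/10875 - √79/93614 ≈ -0.14152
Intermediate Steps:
C = 9 (C = 2 + 7 = 9)
V(y) = -y/4
Z(o) = √(-9/4 + o) (Z(o) = √(o - ¼*9) = √(o - 9/4) = √(-9/4 + o))
Z(-15 - 1*(-37))/(-46807) + (769*(-6))/32625 = (√(-9 + 4*(-15 - 1*(-37)))/2)/(-46807) + (769*(-6))/32625 = (√(-9 + 4*(-15 + 37))/2)*(-1/46807) - 4614*1/32625 = (√(-9 + 4*22)/2)*(-1/46807) - 1538/10875 = (√(-9 + 88)/2)*(-1/46807) - 1538/10875 = (√79/2)*(-1/46807) - 1538/10875 = -√79/93614 - 1538/10875 = -1538/10875 - √79/93614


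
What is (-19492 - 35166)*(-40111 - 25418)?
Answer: 3581684082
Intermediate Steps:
(-19492 - 35166)*(-40111 - 25418) = -54658*(-65529) = 3581684082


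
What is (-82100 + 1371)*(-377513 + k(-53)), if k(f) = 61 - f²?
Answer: 30698090269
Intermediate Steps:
(-82100 + 1371)*(-377513 + k(-53)) = (-82100 + 1371)*(-377513 + (61 - 1*(-53)²)) = -80729*(-377513 + (61 - 1*2809)) = -80729*(-377513 + (61 - 2809)) = -80729*(-377513 - 2748) = -80729*(-380261) = 30698090269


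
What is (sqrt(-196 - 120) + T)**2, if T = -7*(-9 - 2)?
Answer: 5613 + 308*I*sqrt(79) ≈ 5613.0 + 2737.6*I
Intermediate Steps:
T = 77 (T = -7*(-11) = 77)
(sqrt(-196 - 120) + T)**2 = (sqrt(-196 - 120) + 77)**2 = (sqrt(-316) + 77)**2 = (2*I*sqrt(79) + 77)**2 = (77 + 2*I*sqrt(79))**2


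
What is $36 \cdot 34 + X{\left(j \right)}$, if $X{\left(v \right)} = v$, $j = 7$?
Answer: $1231$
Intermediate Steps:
$36 \cdot 34 + X{\left(j \right)} = 36 \cdot 34 + 7 = 1224 + 7 = 1231$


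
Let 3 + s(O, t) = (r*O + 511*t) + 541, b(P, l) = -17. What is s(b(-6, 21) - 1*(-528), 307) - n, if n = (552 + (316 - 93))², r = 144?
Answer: -369626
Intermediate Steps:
n = 600625 (n = (552 + 223)² = 775² = 600625)
s(O, t) = 538 + 144*O + 511*t (s(O, t) = -3 + ((144*O + 511*t) + 541) = -3 + (541 + 144*O + 511*t) = 538 + 144*O + 511*t)
s(b(-6, 21) - 1*(-528), 307) - n = (538 + 144*(-17 - 1*(-528)) + 511*307) - 1*600625 = (538 + 144*(-17 + 528) + 156877) - 600625 = (538 + 144*511 + 156877) - 600625 = (538 + 73584 + 156877) - 600625 = 230999 - 600625 = -369626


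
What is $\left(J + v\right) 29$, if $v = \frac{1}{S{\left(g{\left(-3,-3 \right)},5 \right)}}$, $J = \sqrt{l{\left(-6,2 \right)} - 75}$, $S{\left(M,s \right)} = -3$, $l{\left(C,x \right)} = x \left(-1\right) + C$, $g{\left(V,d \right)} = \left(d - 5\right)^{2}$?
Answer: $- \frac{29}{3} + 29 i \sqrt{83} \approx -9.6667 + 264.2 i$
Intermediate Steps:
$g{\left(V,d \right)} = \left(-5 + d\right)^{2}$
$l{\left(C,x \right)} = C - x$ ($l{\left(C,x \right)} = - x + C = C - x$)
$J = i \sqrt{83}$ ($J = \sqrt{\left(-6 - 2\right) - 75} = \sqrt{-8 - 75} = \sqrt{-83} = i \sqrt{83} \approx 9.1104 i$)
$v = - \frac{1}{3}$ ($v = \frac{1}{-3} = - \frac{1}{3} \approx -0.33333$)
$\left(J + v\right) 29 = \left(i \sqrt{83} - \frac{1}{3}\right) 29 = \left(- \frac{1}{3} + i \sqrt{83}\right) 29 = - \frac{29}{3} + 29 i \sqrt{83}$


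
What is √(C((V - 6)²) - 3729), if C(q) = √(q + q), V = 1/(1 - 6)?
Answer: √(-93225 + 155*√2)/5 ≈ 60.994*I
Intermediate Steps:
V = -⅕ (V = 1/(-5) = -⅕ ≈ -0.20000)
C(q) = √2*√q (C(q) = √(2*q) = √2*√q)
√(C((V - 6)²) - 3729) = √(√2*√((-⅕ - 6)²) - 3729) = √(√2*√((-31/5)²) - 3729) = √(√2*√(961/25) - 3729) = √(√2*(31/5) - 3729) = √(31*√2/5 - 3729) = √(-3729 + 31*√2/5)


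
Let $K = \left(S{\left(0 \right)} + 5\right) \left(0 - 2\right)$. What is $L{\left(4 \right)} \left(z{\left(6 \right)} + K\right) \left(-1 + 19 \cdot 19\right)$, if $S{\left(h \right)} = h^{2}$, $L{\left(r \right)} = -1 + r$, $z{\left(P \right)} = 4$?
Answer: $-6480$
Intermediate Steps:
$K = -10$ ($K = \left(0^{2} + 5\right) \left(0 - 2\right) = \left(0 + 5\right) \left(-2\right) = 5 \left(-2\right) = -10$)
$L{\left(4 \right)} \left(z{\left(6 \right)} + K\right) \left(-1 + 19 \cdot 19\right) = \left(-1 + 4\right) \left(4 - 10\right) \left(-1 + 19 \cdot 19\right) = 3 \left(-6\right) \left(-1 + 361\right) = \left(-18\right) 360 = -6480$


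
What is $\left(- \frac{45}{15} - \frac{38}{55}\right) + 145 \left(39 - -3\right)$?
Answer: $\frac{334747}{55} \approx 6086.3$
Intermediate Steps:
$\left(- \frac{45}{15} - \frac{38}{55}\right) + 145 \left(39 - -3\right) = \left(\left(-45\right) \frac{1}{15} - \frac{38}{55}\right) + 145 \left(39 + 3\right) = \left(-3 - \frac{38}{55}\right) + 145 \cdot 42 = - \frac{203}{55} + 6090 = \frac{334747}{55}$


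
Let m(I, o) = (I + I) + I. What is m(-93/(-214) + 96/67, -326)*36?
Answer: 1445850/7169 ≈ 201.68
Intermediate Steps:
m(I, o) = 3*I (m(I, o) = 2*I + I = 3*I)
m(-93/(-214) + 96/67, -326)*36 = (3*(-93/(-214) + 96/67))*36 = (3*(-93*(-1/214) + 96*(1/67)))*36 = (3*(93/214 + 96/67))*36 = (3*(26775/14338))*36 = (80325/14338)*36 = 1445850/7169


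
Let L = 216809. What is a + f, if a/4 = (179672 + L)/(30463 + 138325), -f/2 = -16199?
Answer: 1367494887/42197 ≈ 32407.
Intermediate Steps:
f = 32398 (f = -2*(-16199) = 32398)
a = 396481/42197 (a = 4*((179672 + 216809)/(30463 + 138325)) = 4*(396481/168788) = 396481/42197 ≈ 9.3960)
a + f = 396481/42197 + 32398 = 1367494887/42197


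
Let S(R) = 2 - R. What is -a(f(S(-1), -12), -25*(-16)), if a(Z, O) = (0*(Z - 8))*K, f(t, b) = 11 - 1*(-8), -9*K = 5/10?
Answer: 0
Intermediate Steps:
K = -1/18 (K = -5/(9*10) = -⅑*½ = -1/18 ≈ -0.055556)
f(t, b) = 19 (f(t, b) = 11 + 8 = 19)
a(Z, O) = 0 (a(Z, O) = (0*(Z - 8))*(-1/18) = (0*(-8 + Z))*(-1/18) = 0*(-1/18) = 0)
-a(f(S(-1), -12), -25*(-16)) = -1*0 = 0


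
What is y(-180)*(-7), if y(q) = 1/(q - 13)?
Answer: 7/193 ≈ 0.036269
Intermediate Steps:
y(q) = 1/(-13 + q)
y(-180)*(-7) = -7/(-13 - 180) = -7/(-193) = -1/193*(-7) = 7/193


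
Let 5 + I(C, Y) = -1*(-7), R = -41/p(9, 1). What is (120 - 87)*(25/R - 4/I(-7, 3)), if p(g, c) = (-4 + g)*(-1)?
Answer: 1419/41 ≈ 34.610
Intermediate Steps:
p(g, c) = 4 - g
R = 41/5 (R = -41/(4 - 1*9) = -41/(4 - 9) = -41/(-5) = -41*(-1/5) = 41/5 ≈ 8.2000)
I(C, Y) = 2 (I(C, Y) = -5 - 1*(-7) = -5 + 7 = 2)
(120 - 87)*(25/R - 4/I(-7, 3)) = (120 - 87)*(25/(41/5) - 4/2) = 33*(25*(5/41) - 4*1/2) = 33*(125/41 - 2) = 33*(43/41) = 1419/41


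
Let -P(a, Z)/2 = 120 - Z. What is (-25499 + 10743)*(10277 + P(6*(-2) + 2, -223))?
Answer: -141524796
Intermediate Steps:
P(a, Z) = -240 + 2*Z (P(a, Z) = -2*(120 - Z) = -240 + 2*Z)
(-25499 + 10743)*(10277 + P(6*(-2) + 2, -223)) = (-25499 + 10743)*(10277 + (-240 + 2*(-223))) = -14756*(10277 + (-240 - 446)) = -14756*(10277 - 686) = -14756*9591 = -141524796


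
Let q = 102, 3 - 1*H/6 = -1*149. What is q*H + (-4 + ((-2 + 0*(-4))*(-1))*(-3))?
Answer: 93014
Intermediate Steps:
H = 912 (H = 18 - (-6)*149 = 18 - 6*(-149) = 18 + 894 = 912)
q*H + (-4 + ((-2 + 0*(-4))*(-1))*(-3)) = 102*912 + (-4 + ((-2 + 0*(-4))*(-1))*(-3)) = 93024 + (-4 + ((-2 + 0)*(-1))*(-3)) = 93024 + (-4 - 2*(-1)*(-3)) = 93024 + (-4 + 2*(-3)) = 93024 + (-4 - 6) = 93024 - 10 = 93014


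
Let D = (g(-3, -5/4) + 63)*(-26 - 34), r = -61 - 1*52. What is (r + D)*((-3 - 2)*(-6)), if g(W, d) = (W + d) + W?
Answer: -103740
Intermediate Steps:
g(W, d) = d + 2*W
r = -113 (r = -61 - 52 = -113)
D = -3345 (D = ((-5/4 + 2*(-3)) + 63)*(-26 - 34) = ((-5*1/4 - 6) + 63)*(-60) = ((-5/4 - 6) + 63)*(-60) = (-29/4 + 63)*(-60) = (223/4)*(-60) = -3345)
(r + D)*((-3 - 2)*(-6)) = (-113 - 3345)*((-3 - 2)*(-6)) = -(-17290)*(-6) = -3458*30 = -103740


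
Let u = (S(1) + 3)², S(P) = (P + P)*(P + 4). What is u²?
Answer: 28561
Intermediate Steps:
S(P) = 2*P*(4 + P) (S(P) = (2*P)*(4 + P) = 2*P*(4 + P))
u = 169 (u = (2*1*(4 + 1) + 3)² = (2*1*5 + 3)² = (10 + 3)² = 13² = 169)
u² = 169² = 28561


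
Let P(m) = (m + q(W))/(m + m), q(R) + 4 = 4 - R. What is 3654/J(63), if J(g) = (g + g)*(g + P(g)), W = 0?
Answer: 58/127 ≈ 0.45669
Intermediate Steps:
q(R) = -R (q(R) = -4 + (4 - R) = -R)
P(m) = ½ (P(m) = (m - 1*0)/(m + m) = (m + 0)/((2*m)) = m*(1/(2*m)) = ½)
J(g) = 2*g*(½ + g) (J(g) = (g + g)*(g + ½) = (2*g)*(½ + g) = 2*g*(½ + g))
3654/J(63) = 3654/((63*(1 + 2*63))) = 3654/((63*(1 + 126))) = 3654/((63*127)) = 3654/8001 = 3654*(1/8001) = 58/127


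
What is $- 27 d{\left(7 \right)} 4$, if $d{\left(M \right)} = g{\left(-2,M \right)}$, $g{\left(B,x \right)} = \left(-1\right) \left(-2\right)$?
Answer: $-216$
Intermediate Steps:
$g{\left(B,x \right)} = 2$
$d{\left(M \right)} = 2$
$- 27 d{\left(7 \right)} 4 = \left(-27\right) 2 \cdot 4 = \left(-54\right) 4 = -216$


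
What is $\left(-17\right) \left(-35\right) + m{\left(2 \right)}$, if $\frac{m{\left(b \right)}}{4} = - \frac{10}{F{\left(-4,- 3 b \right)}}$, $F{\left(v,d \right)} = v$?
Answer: $605$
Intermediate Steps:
$m{\left(b \right)} = 10$ ($m{\left(b \right)} = 4 \left(- \frac{10}{-4}\right) = 4 \left(\left(-10\right) \left(- \frac{1}{4}\right)\right) = 4 \cdot \frac{5}{2} = 10$)
$\left(-17\right) \left(-35\right) + m{\left(2 \right)} = \left(-17\right) \left(-35\right) + 10 = 595 + 10 = 605$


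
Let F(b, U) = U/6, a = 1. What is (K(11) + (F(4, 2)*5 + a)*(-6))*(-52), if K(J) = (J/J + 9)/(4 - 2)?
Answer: 572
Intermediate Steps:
F(b, U) = U/6
K(J) = 5 (K(J) = (1 + 9)/2 = 10*(1/2) = 5)
(K(11) + (F(4, 2)*5 + a)*(-6))*(-52) = (5 + (((1/6)*2)*5 + 1)*(-6))*(-52) = (5 + ((1/3)*5 + 1)*(-6))*(-52) = (5 + (5/3 + 1)*(-6))*(-52) = (5 + (8/3)*(-6))*(-52) = (5 - 16)*(-52) = -11*(-52) = 572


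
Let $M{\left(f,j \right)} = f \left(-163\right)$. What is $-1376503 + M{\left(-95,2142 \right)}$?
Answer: $-1361018$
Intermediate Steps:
$M{\left(f,j \right)} = - 163 f$
$-1376503 + M{\left(-95,2142 \right)} = -1376503 - -15485 = -1376503 + 15485 = -1361018$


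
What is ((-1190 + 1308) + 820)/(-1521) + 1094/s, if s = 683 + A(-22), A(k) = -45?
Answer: 532765/485199 ≈ 1.0980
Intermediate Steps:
s = 638 (s = 683 - 45 = 638)
((-1190 + 1308) + 820)/(-1521) + 1094/s = ((-1190 + 1308) + 820)/(-1521) + 1094/638 = (118 + 820)*(-1/1521) + 1094*(1/638) = 938*(-1/1521) + 547/319 = -938/1521 + 547/319 = 532765/485199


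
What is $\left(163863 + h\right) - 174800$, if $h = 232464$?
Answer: $221527$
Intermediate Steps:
$\left(163863 + h\right) - 174800 = \left(163863 + 232464\right) - 174800 = 396327 - 174800 = 221527$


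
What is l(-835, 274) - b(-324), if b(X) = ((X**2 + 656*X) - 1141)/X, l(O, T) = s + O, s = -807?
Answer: -640717/324 ≈ -1977.5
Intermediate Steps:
l(O, T) = -807 + O
b(X) = (-1141 + X**2 + 656*X)/X
l(-835, 274) - b(-324) = (-807 - 835) - (656 - 324 - 1141/(-324)) = -1642 - (656 - 324 - 1141*(-1/324)) = -1642 - (656 - 324 + 1141/324) = -1642 - 1*108709/324 = -1642 - 108709/324 = -640717/324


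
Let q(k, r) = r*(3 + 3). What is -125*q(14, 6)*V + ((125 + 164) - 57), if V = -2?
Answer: 9232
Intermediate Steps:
q(k, r) = 6*r (q(k, r) = r*6 = 6*r)
-125*q(14, 6)*V + ((125 + 164) - 57) = -125*6*6*(-2) + ((125 + 164) - 57) = -4500*(-2) + (289 - 57) = -125*(-72) + 232 = 9000 + 232 = 9232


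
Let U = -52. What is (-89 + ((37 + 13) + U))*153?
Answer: -13923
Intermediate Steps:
(-89 + ((37 + 13) + U))*153 = (-89 + ((37 + 13) - 52))*153 = (-89 + (50 - 52))*153 = (-89 - 2)*153 = -91*153 = -13923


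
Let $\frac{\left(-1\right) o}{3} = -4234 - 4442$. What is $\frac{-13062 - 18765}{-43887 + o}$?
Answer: $\frac{10609}{5953} \approx 1.7821$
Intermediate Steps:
$o = 26028$ ($o = - 3 \left(-4234 - 4442\right) = \left(-3\right) \left(-8676\right) = 26028$)
$\frac{-13062 - 18765}{-43887 + o} = \frac{-13062 - 18765}{-43887 + 26028} = - \frac{31827}{-17859} = \left(-31827\right) \left(- \frac{1}{17859}\right) = \frac{10609}{5953}$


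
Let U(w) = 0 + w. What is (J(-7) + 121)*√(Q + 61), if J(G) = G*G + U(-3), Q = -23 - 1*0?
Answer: 167*√38 ≈ 1029.5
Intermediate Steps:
U(w) = w
Q = -23 (Q = -23 + 0 = -23)
J(G) = -3 + G² (J(G) = G*G - 3 = G² - 3 = -3 + G²)
(J(-7) + 121)*√(Q + 61) = ((-3 + (-7)²) + 121)*√(-23 + 61) = ((-3 + 49) + 121)*√38 = (46 + 121)*√38 = 167*√38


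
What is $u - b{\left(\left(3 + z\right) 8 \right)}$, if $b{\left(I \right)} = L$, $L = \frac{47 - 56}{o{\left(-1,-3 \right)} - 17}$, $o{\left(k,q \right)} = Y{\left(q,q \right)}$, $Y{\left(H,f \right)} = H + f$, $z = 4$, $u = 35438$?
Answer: $\frac{815065}{23} \approx 35438.0$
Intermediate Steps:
$o{\left(k,q \right)} = 2 q$ ($o{\left(k,q \right)} = q + q = 2 q$)
$L = \frac{9}{23}$ ($L = \frac{47 - 56}{2 \left(-3\right) - 17} = - \frac{9}{-6 + \left(-46 + 29\right)} = - \frac{9}{-6 - 17} = - \frac{9}{-23} = \left(-9\right) \left(- \frac{1}{23}\right) = \frac{9}{23} \approx 0.3913$)
$b{\left(I \right)} = \frac{9}{23}$
$u - b{\left(\left(3 + z\right) 8 \right)} = 35438 - \frac{9}{23} = \frac{815065}{23}$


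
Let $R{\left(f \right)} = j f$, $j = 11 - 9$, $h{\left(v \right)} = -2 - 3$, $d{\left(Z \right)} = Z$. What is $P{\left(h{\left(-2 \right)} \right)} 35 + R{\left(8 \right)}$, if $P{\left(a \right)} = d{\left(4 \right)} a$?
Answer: $-684$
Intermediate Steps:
$h{\left(v \right)} = -5$
$j = 2$ ($j = 11 - 9 = 2$)
$P{\left(a \right)} = 4 a$
$R{\left(f \right)} = 2 f$
$P{\left(h{\left(-2 \right)} \right)} 35 + R{\left(8 \right)} = 4 \left(-5\right) 35 + 2 \cdot 8 = \left(-20\right) 35 + 16 = -700 + 16 = -684$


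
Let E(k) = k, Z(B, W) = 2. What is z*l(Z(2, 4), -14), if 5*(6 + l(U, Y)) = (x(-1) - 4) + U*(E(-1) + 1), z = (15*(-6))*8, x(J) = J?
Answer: 5040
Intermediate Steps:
z = -720 (z = -90*8 = -720)
l(U, Y) = -7 (l(U, Y) = -6 + ((-1 - 4) + U*(-1 + 1))/5 = -6 + (-5 + U*0)/5 = -6 + (-5 + 0)/5 = -6 + (1/5)*(-5) = -6 - 1 = -7)
z*l(Z(2, 4), -14) = -720*(-7) = 5040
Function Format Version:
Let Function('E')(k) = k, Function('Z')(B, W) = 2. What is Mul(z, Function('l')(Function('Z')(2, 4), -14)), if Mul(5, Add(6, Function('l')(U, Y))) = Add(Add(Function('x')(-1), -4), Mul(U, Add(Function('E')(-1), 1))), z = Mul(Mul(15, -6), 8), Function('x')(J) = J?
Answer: 5040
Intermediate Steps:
z = -720 (z = Mul(-90, 8) = -720)
Function('l')(U, Y) = -7 (Function('l')(U, Y) = Add(-6, Mul(Rational(1, 5), Add(Add(-1, -4), Mul(U, Add(-1, 1))))) = Add(-6, Mul(Rational(1, 5), Add(-5, Mul(U, 0)))) = Add(-6, Mul(Rational(1, 5), Add(-5, 0))) = Add(-6, Mul(Rational(1, 5), -5)) = Add(-6, -1) = -7)
Mul(z, Function('l')(Function('Z')(2, 4), -14)) = Mul(-720, -7) = 5040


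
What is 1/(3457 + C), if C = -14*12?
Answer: 1/3289 ≈ 0.00030404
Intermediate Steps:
C = -168
1/(3457 + C) = 1/(3457 - 168) = 1/3289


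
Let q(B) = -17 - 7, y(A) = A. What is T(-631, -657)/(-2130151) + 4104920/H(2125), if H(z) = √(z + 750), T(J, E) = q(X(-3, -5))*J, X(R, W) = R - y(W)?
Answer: -15144/2130151 + 820984*√115/115 ≈ 76557.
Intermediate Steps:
X(R, W) = R - W
q(B) = -24
T(J, E) = -24*J
H(z) = √(750 + z)
T(-631, -657)/(-2130151) + 4104920/H(2125) = -24*(-631)/(-2130151) + 4104920/(√(750 + 2125)) = 15144*(-1/2130151) + 4104920/(√2875) = -15144/2130151 + 4104920/((5*√115)) = -15144/2130151 + 4104920*(√115/575) = -15144/2130151 + 820984*√115/115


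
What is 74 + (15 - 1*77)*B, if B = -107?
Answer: 6708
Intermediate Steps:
74 + (15 - 1*77)*B = 74 + (15 - 1*77)*(-107) = 74 + (15 - 77)*(-107) = 74 - 62*(-107) = 74 + 6634 = 6708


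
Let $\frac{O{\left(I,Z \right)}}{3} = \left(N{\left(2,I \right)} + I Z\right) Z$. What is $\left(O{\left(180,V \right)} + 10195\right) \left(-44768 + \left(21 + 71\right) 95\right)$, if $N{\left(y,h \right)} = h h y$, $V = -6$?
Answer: $40955369420$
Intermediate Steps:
$N{\left(y,h \right)} = y h^{2}$ ($N{\left(y,h \right)} = h^{2} y = y h^{2}$)
$O{\left(I,Z \right)} = 3 Z \left(2 I^{2} + I Z\right)$ ($O{\left(I,Z \right)} = 3 \left(2 I^{2} + I Z\right) Z = 3 Z \left(2 I^{2} + I Z\right)$)
$\left(O{\left(180,V \right)} + 10195\right) \left(-44768 + \left(21 + 71\right) 95\right) = \left(3 \cdot 180 \left(-6\right) \left(-6 + 2 \cdot 180\right) + 10195\right) \left(-44768 + \left(21 + 71\right) 95\right) = \left(3 \cdot 180 \left(-6\right) \left(-6 + 360\right) + 10195\right) \left(-44768 + 92 \cdot 95\right) = \left(3 \cdot 180 \left(-6\right) 354 + 10195\right) \left(-44768 + 8740\right) = \left(-1146960 + 10195\right) \left(-36028\right) = \left(-1136765\right) \left(-36028\right) = 40955369420$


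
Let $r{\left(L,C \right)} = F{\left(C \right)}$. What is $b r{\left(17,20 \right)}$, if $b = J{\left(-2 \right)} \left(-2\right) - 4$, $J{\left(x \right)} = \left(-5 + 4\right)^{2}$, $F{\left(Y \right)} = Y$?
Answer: $-120$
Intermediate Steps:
$J{\left(x \right)} = 1$ ($J{\left(x \right)} = \left(-1\right)^{2} = 1$)
$r{\left(L,C \right)} = C$
$b = -6$ ($b = 1 \left(-2\right) - 4 = -2 - 4 = -6$)
$b r{\left(17,20 \right)} = \left(-6\right) 20 = -120$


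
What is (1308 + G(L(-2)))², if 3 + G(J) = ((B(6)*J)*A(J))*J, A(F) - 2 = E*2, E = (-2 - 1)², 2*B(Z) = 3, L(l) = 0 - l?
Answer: 2030625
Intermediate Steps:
L(l) = -l
B(Z) = 3/2 (B(Z) = (½)*3 = 3/2)
E = 9 (E = (-3)² = 9)
A(F) = 20 (A(F) = 2 + 9*2 = 2 + 18 = 20)
G(J) = -3 + 30*J² (G(J) = -3 + ((3*J/2)*20)*J = -3 + (30*J)*J = -3 + 30*J²)
(1308 + G(L(-2)))² = (1308 + (-3 + 30*(-1*(-2))²))² = (1308 + (-3 + 30*2²))² = (1308 + (-3 + 30*4))² = (1308 + (-3 + 120))² = (1308 + 117)² = 1425² = 2030625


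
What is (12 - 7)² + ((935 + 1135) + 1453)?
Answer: 3548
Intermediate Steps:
(12 - 7)² + ((935 + 1135) + 1453) = 5² + (2070 + 1453) = 25 + 3523 = 3548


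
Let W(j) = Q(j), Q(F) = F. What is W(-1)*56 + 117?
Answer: 61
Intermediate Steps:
W(j) = j
W(-1)*56 + 117 = -1*56 + 117 = -56 + 117 = 61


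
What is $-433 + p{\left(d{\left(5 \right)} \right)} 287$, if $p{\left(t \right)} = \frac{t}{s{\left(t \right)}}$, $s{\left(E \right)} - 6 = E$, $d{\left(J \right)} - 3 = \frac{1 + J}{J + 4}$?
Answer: $- \frac{9400}{29} \approx -324.14$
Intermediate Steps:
$d{\left(J \right)} = 3 + \frac{1 + J}{4 + J}$ ($d{\left(J \right)} = 3 + \frac{1 + J}{J + 4} = 3 + \frac{1 + J}{4 + J}$)
$s{\left(E \right)} = 6 + E$
$p{\left(t \right)} = \frac{t}{6 + t}$
$-433 + p{\left(d{\left(5 \right)} \right)} 287 = -433 + \frac{\frac{1}{4 + 5} \left(13 + 4 \cdot 5\right)}{6 + \frac{13 + 4 \cdot 5}{4 + 5}} \cdot 287 = -433 + \frac{\frac{1}{9} \left(13 + 20\right)}{6 + \frac{13 + 20}{9}} \cdot 287 = -433 + \frac{\frac{1}{9} \cdot 33}{6 + \frac{1}{9} \cdot 33} \cdot 287 = -433 + \frac{11}{3 \left(6 + \frac{11}{3}\right)} 287 = -433 + \frac{11}{3 \cdot \frac{29}{3}} \cdot 287 = -433 + \frac{11}{3} \cdot \frac{3}{29} \cdot 287 = -433 + \frac{11}{29} \cdot 287 = -433 + \frac{3157}{29} = - \frac{9400}{29}$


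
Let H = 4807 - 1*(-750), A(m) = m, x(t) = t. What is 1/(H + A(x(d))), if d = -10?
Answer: 1/5547 ≈ 0.00018028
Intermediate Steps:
H = 5557 (H = 4807 + 750 = 5557)
1/(H + A(x(d))) = 1/(5557 - 10) = 1/5547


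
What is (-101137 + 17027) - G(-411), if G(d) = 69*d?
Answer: -55751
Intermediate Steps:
(-101137 + 17027) - G(-411) = (-101137 + 17027) - 69*(-411) = -84110 - 1*(-28359) = -84110 + 28359 = -55751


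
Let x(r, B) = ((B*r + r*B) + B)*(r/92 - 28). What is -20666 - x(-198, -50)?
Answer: 13221307/23 ≈ 5.7484e+5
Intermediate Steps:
x(r, B) = (-28 + r/92)*(B + 2*B*r) (x(r, B) = ((B*r + B*r) + B)*(r*(1/92) - 28) = (2*B*r + B)*(r/92 - 28) = (B + 2*B*r)*(-28 + r/92) = (-28 + r/92)*(B + 2*B*r))
-20666 - x(-198, -50) = -20666 - (-50)*(-2576 - 5151*(-198) + 2*(-198)**2)/92 = -20666 - (-50)*(-2576 + 1019898 + 2*39204)/92 = -20666 - (-50)*(-2576 + 1019898 + 78408)/92 = -20666 - (-50)*1095730/92 = -20666 - 1*(-13696625/23) = -20666 + 13696625/23 = 13221307/23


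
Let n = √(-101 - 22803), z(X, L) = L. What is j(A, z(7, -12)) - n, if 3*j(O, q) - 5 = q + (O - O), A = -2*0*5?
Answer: -7/3 - 2*I*√5726 ≈ -2.3333 - 151.34*I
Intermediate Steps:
A = 0 (A = 0*5 = 0)
j(O, q) = 5/3 + q/3 (j(O, q) = 5/3 + (q + (O - O))/3 = 5/3 + (q + 0)/3 = 5/3 + q/3)
n = 2*I*√5726 (n = √(-22904) = 2*I*√5726 ≈ 151.34*I)
j(A, z(7, -12)) - n = (5/3 + (⅓)*(-12)) - 2*I*√5726 = (5/3 - 4) - 2*I*√5726 = -7/3 - 2*I*√5726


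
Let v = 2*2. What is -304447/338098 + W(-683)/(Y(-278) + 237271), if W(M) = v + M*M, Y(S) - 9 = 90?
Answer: 21363441481/20063580565 ≈ 1.0648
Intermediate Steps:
Y(S) = 99 (Y(S) = 9 + 90 = 99)
v = 4
W(M) = 4 + M² (W(M) = 4 + M*M = 4 + M²)
-304447/338098 + W(-683)/(Y(-278) + 237271) = -304447/338098 + (4 + (-683)²)/(99 + 237271) = -304447*1/338098 + (4 + 466489)/237370 = -304447/338098 + 466493*(1/237370) = -304447/338098 + 466493/237370 = 21363441481/20063580565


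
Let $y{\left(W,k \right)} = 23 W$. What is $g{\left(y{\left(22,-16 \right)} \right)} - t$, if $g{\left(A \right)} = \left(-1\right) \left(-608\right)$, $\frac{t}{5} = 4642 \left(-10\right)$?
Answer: $232708$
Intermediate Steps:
$t = -232100$ ($t = 5 \cdot 4642 \left(-10\right) = 5 \left(-46420\right) = -232100$)
$g{\left(A \right)} = 608$
$g{\left(y{\left(22,-16 \right)} \right)} - t = 608 - -232100 = 608 + 232100 = 232708$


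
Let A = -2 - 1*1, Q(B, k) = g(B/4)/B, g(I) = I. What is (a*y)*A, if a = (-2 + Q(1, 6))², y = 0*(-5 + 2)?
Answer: 0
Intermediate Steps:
Q(B, k) = ¼ (Q(B, k) = (B/4)/B = ¼)
y = 0 (y = 0*(-3) = 0)
a = 49/16 (a = (-2 + ¼)² = (-7/4)² = 49/16 ≈ 3.0625)
A = -3 (A = -2 - 1 = -3)
(a*y)*A = ((49/16)*0)*(-3) = 0*(-3) = 0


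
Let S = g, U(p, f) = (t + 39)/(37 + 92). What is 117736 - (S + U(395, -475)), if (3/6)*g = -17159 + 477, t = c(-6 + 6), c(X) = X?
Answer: 6497287/43 ≈ 1.5110e+5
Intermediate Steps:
t = 0 (t = -6 + 6 = 0)
U(p, f) = 13/43 (U(p, f) = (0 + 39)/(37 + 92) = 39/129 = 39*(1/129) = 13/43)
g = -33364 (g = 2*(-17159 + 477) = 2*(-16682) = -33364)
S = -33364
117736 - (S + U(395, -475)) = 117736 - (-33364 + 13/43) = 117736 - 1*(-1434639/43) = 117736 + 1434639/43 = 6497287/43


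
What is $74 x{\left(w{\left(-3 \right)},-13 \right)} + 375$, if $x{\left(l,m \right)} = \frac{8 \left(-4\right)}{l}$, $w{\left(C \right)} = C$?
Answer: $\frac{3493}{3} \approx 1164.3$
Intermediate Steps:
$x{\left(l,m \right)} = - \frac{32}{l}$
$74 x{\left(w{\left(-3 \right)},-13 \right)} + 375 = 74 \left(- \frac{32}{-3}\right) + 375 = 74 \left(\left(-32\right) \left(- \frac{1}{3}\right)\right) + 375 = 74 \cdot \frac{32}{3} + 375 = \frac{2368}{3} + 375 = \frac{3493}{3}$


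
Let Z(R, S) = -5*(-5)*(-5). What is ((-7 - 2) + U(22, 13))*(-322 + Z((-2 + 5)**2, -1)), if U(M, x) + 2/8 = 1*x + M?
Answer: -46041/4 ≈ -11510.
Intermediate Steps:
Z(R, S) = -125 (Z(R, S) = 25*(-5) = -125)
U(M, x) = -1/4 + M + x (U(M, x) = -1/4 + (1*x + M) = -1/4 + (x + M) = -1/4 + (M + x) = -1/4 + M + x)
((-7 - 2) + U(22, 13))*(-322 + Z((-2 + 5)**2, -1)) = ((-7 - 2) + (-1/4 + 22 + 13))*(-322 - 125) = (-9 + 139/4)*(-447) = (103/4)*(-447) = -46041/4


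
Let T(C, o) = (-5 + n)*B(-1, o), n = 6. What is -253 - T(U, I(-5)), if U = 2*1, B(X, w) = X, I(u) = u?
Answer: -252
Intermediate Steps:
U = 2
T(C, o) = -1 (T(C, o) = (-5 + 6)*(-1) = 1*(-1) = -1)
-253 - T(U, I(-5)) = -253 - 1*(-1) = -253 + 1 = -252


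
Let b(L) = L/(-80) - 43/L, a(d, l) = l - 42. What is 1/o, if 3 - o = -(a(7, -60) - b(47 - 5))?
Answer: -840/81859 ≈ -0.010262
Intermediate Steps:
a(d, l) = -42 + l
b(L) = -43/L - L/80 (b(L) = L*(-1/80) - 43/L = -L/80 - 43/L = -43/L - L/80)
o = -81859/840 (o = 3 - (-1)*((-42 - 60) - (-43/(47 - 5) - (47 - 5)/80)) = 3 - (-1)*(-102 - (-43/42 - 1/80*42)) = 3 - (-1)*(-102 - (-43*1/42 - 21/40)) = 3 - (-1)*(-102 - (-43/42 - 21/40)) = 3 - (-1)*(-102 - 1*(-1301/840)) = 3 - (-1)*(-102 + 1301/840) = 3 - (-1)*(-84379)/840 = 3 - 1*84379/840 = 3 - 84379/840 = -81859/840 ≈ -97.451)
1/o = 1/(-81859/840) = -840/81859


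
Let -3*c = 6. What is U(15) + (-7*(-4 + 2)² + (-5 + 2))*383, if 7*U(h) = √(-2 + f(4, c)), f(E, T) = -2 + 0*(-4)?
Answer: -11873 + 2*I/7 ≈ -11873.0 + 0.28571*I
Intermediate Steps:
c = -2 (c = -⅓*6 = -2)
f(E, T) = -2 (f(E, T) = -2 + 0 = -2)
U(h) = 2*I/7 (U(h) = √(-2 - 2)/7 = √(-4)/7 = (2*I)/7 = 2*I/7)
U(15) + (-7*(-4 + 2)² + (-5 + 2))*383 = 2*I/7 + (-7*(-4 + 2)² + (-5 + 2))*383 = 2*I/7 + (-7*(-2)² - 3)*383 = 2*I/7 + (-7*4 - 3)*383 = 2*I/7 + (-28 - 3)*383 = 2*I/7 - 31*383 = 2*I/7 - 11873 = -11873 + 2*I/7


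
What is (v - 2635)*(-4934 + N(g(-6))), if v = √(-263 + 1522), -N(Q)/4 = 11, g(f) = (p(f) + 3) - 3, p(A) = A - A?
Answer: 13117030 - 4978*√1259 ≈ 1.2940e+7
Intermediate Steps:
p(A) = 0
g(f) = 0 (g(f) = (0 + 3) - 3 = 3 - 3 = 0)
N(Q) = -44 (N(Q) = -4*11 = -44)
v = √1259 ≈ 35.482
(v - 2635)*(-4934 + N(g(-6))) = (√1259 - 2635)*(-4934 - 44) = (-2635 + √1259)*(-4978) = 13117030 - 4978*√1259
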